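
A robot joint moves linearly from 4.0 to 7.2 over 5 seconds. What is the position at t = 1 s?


s = t/T = 1/5 = 0.2
p(t) = p0 + (pf-p0)*s
= 4.0 + (7.2 - 4.0) * 0.2
= 4.64


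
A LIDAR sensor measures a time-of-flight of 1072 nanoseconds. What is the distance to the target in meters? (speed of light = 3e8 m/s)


tof = 1072 ns = 1.072e-06 s
dist = c * tof / 2
= 3e8 * 1.072e-06 / 2
= 160.8 m


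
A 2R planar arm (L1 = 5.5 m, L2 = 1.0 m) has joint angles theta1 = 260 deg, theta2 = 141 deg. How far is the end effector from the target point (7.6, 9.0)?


End effector via forward kinematics:
x = L1*cos(t1) + L2*cos(t1+t2) = -0.2004
y = L1*sin(t1) + L2*sin(t1+t2) = -4.7604
Distance to target:
d = sqrt((7.6 - -0.2004)^2 + (9.0 - -4.7604)^2)
= sqrt(60.8455 + 189.3482)
= 15.8175 m


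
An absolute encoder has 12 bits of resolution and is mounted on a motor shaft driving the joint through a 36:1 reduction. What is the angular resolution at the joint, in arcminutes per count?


counts = 2^12 = 4096
effective counts at joint = 4096 * 36 = 147456
resolution = 360*60 / 147456
= 0.1465 arcmin/count


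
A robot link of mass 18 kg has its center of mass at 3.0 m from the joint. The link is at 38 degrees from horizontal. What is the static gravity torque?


tau = m*g*L*cos(angle)
= 18 * 9.81 * 3.0 * cos(38 deg)
= 18 * 9.81 * 3.0 * 0.788
= 417.4408 Nm


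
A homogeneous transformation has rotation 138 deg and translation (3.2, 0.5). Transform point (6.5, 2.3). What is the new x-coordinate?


x' = cos(theta)*px - sin(theta)*py + tx
= -0.7431*6.5 - 0.6691*2.3 + 3.2
= -3.1694


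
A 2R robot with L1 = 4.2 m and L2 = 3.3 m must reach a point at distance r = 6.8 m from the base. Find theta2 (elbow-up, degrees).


cos(theta2) = (r^2 - L1^2 - L2^2) / (2*L1*L2)
cos(theta2) = (46.24 - 17.64 - 10.89) / 27.72
cos(theta2) = 0.638889
theta2 = 50.291 degrees


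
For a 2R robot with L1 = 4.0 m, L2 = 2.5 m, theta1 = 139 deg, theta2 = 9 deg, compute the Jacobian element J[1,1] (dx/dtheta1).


J[1,1] = -L1*sin(t1) - L2*sin(t1+t2)
= -4.0*sin(139) - 2.5*sin(148)
= -3.949


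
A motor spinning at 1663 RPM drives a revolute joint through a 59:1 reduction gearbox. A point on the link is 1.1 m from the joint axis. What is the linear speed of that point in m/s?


omega_motor = 1663 * 2*pi/60 = 174.149 rad/s
omega_joint = omega_motor / 59 = 2.9517 rad/s
v = omega_joint * r = 2.9517 * 1.1
= 3.2468 m/s


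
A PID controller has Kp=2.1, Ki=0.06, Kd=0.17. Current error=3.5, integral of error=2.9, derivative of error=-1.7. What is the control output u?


u = Kp*e + Ki*int(e) + Kd*de/dt
= 2.1*3.5 + 0.06*2.9 + 0.17*(-1.7)
= 7.35 + 0.174 + -0.289
= 7.235


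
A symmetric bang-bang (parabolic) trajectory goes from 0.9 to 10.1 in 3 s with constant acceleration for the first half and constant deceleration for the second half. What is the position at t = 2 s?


Symmetric rest-to-rest: each phase covers (pf-p0)/2 in time T/2. 0.5*a*(T/2)^2 = (pf-p0)/2 => a = 4*(pf-p0)/T^2
a = 4*(10.1-0.9)/3^2 = 4.0889
t = 2 is in the deceleration phase (t > T/2).
p = pf - 0.5*a*(T-t)^2 = 10.1 - 0.5*4.0889*1^2
= 8.0556


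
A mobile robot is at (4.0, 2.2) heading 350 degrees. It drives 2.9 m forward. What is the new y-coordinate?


y_new = y0 + d*sin(theta)
= 2.2 + 2.9*sin(350)
= 2.2 + -0.5036
= 1.6964


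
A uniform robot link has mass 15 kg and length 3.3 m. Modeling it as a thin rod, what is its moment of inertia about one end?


I = (1/3) * m * L^2
= (1/3) * 15 * 3.3^2
= 0.333333 * 15 * 10.89
= 54.45 kg*m^2


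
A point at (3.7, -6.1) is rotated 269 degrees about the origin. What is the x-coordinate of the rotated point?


x' = x*cos(theta) - y*sin(theta)
cos(269 deg) = -0.0175, sin(269 deg) = -0.9998
x' = 3.7 * -0.0175 - -6.1 * -0.9998
= -0.0646 - 6.0991
= -6.1636


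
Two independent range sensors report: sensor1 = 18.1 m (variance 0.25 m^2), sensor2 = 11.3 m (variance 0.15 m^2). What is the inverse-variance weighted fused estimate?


w1 = (1/var1) / (1/var1 + 1/var2)
   = 4.0 / (4.0 + 6.6667) = 0.375
w2 = 1 - w1 = 0.625
fused = w1*s1 + w2*s2 = 6.7875 + 7.0625
= 13.85 m


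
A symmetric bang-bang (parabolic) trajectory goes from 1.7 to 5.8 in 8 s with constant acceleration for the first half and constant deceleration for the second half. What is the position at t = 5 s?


Symmetric rest-to-rest: each phase covers (pf-p0)/2 in time T/2. 0.5*a*(T/2)^2 = (pf-p0)/2 => a = 4*(pf-p0)/T^2
a = 4*(5.8-1.7)/8^2 = 0.2562
t = 5 is in the deceleration phase (t > T/2).
p = pf - 0.5*a*(T-t)^2 = 5.8 - 0.5*0.2562*3^2
= 4.6469


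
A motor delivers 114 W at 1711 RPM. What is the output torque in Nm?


omega = 1711 * 2*pi/60 = 179.1755 rad/s
tau = P / omega = 114 / 179.1755
= 0.6362 Nm


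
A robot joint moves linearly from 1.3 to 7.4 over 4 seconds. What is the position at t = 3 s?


s = t/T = 3/4 = 0.75
p(t) = p0 + (pf-p0)*s
= 1.3 + (7.4 - 1.3) * 0.75
= 5.875


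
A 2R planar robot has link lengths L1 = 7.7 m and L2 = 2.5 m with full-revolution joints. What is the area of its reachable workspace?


r_max = L1 + L2 = 10.2 m
r_min = |L1 - L2| = 5.2 m
Area = pi*(r_max^2 - r_min^2)
= pi*(104.04 - 27.04)
= pi * 77.0
= 241.9026 m^2


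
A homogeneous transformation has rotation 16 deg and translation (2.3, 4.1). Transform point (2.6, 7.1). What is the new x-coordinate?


x' = cos(theta)*px - sin(theta)*py + tx
= 0.9613*2.6 - 0.2756*7.1 + 2.3
= 2.8423


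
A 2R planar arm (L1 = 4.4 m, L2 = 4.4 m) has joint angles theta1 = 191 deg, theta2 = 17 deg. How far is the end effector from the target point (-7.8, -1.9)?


End effector via forward kinematics:
x = L1*cos(t1) + L2*cos(t1+t2) = -8.2041
y = L1*sin(t1) + L2*sin(t1+t2) = -2.9052
Distance to target:
d = sqrt((-7.8 - -8.2041)^2 + (-1.9 - -2.9052)^2)
= sqrt(0.1633 + 1.0105)
= 1.0834 m


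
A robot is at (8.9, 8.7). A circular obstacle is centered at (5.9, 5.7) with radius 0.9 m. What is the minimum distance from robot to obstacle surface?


center_dist = sqrt((8.9-5.9)^2 + (8.7-5.7)^2)
= sqrt(9.0 + 9.0)
= 4.2426
min_dist = center_dist - radius = 4.2426 - 0.9 = 3.3426 m


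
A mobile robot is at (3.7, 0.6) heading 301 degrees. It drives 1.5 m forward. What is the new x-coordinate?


x_new = x0 + d*cos(theta)
= 3.7 + 1.5*cos(301)
= 3.7 + 0.7726
= 4.4726


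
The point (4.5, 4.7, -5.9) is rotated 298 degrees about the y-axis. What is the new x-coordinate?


Rotation about y-axis: x' = x*cos(theta) + z*sin(theta)
= 4.5 * 0.4695 + -5.9 * -0.8829
= 7.322


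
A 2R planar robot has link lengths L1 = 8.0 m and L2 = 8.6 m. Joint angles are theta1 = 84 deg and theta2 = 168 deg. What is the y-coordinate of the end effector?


Convert angles to radians: theta1 = 1.4661, theta2 = 2.9322
y = L1*sin(theta1) + L2*sin(theta1+theta2)
y = 7.9562 + -8.1791
y = -0.2229


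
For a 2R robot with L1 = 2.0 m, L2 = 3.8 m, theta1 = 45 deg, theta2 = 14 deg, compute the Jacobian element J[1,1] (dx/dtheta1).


J[1,1] = -L1*sin(t1) - L2*sin(t1+t2)
= -2.0*sin(45) - 3.8*sin(59)
= -4.6714


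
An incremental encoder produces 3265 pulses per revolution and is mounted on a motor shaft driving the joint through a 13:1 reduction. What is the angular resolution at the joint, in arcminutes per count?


counts per rev = 3265
effective counts at joint = 3265 * 13 = 42445
resolution = 360*60 / 42445
= 0.5089 arcmin/count


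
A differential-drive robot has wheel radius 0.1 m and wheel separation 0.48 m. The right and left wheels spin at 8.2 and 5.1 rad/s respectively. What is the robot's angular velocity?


vR = r*wR = 0.1*8.2 = 0.82 m/s
vL = r*wL = 0.1*5.1 = 0.51 m/s
v = (vR+vL)/2 = 0.665 m/s
omega = (vR-vL)/L = 0.6458 rad/s
angular velocity = 0.6458 rad/s


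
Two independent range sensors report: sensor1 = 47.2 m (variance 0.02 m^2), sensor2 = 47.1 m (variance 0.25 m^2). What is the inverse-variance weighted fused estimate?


w1 = (1/var1) / (1/var1 + 1/var2)
   = 50.0 / (50.0 + 4.0) = 0.9259
w2 = 1 - w1 = 0.0741
fused = w1*s1 + w2*s2 = 43.7037 + 3.4889
= 47.1926 m


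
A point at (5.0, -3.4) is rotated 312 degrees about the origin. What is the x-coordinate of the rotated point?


x' = x*cos(theta) - y*sin(theta)
cos(312 deg) = 0.6691, sin(312 deg) = -0.7431
x' = 5.0 * 0.6691 - -3.4 * -0.7431
= 3.3457 - 2.5267
= 0.819


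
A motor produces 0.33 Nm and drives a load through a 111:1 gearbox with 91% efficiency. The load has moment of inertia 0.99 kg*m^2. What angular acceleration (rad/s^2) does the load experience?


tau_out = tau_motor * N * eta
= 0.33 * 111 * 0.91 = 33.3333 Nm
alpha = tau_out / I = 33.3333 / 0.99
= 33.67 rad/s^2


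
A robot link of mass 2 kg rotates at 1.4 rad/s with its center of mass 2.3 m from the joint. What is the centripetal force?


F = m * omega^2 * r
= 2 * 1.4^2 * 2.3
= 2 * 1.96 * 2.3
= 9.016 N


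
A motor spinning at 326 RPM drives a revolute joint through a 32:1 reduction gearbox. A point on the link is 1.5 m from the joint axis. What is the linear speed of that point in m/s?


omega_motor = 326 * 2*pi/60 = 34.1386 rad/s
omega_joint = omega_motor / 32 = 1.0668 rad/s
v = omega_joint * r = 1.0668 * 1.5
= 1.6002 m/s


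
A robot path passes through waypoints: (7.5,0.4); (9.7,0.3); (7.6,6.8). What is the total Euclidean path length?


Segment lengths:
  seg1 = sqrt((2.2)^2 + (-0.1)^2) = 2.2023
  seg2 = sqrt((-2.1)^2 + (6.5)^2) = 6.8308
Total = 9.0331


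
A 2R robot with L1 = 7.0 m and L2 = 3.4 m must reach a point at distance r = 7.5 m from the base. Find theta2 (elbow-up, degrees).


cos(theta2) = (r^2 - L1^2 - L2^2) / (2*L1*L2)
cos(theta2) = (56.25 - 49.0 - 11.56) / 47.6
cos(theta2) = -0.090546
theta2 = 95.195 degrees


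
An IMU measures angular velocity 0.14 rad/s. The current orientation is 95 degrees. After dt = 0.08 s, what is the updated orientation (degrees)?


delta_theta = w * dt = 0.14 * 0.08 = 0.0112 rad
= 0.6417 deg
theta_new = 95 + 0.6417 = 95.6417 deg


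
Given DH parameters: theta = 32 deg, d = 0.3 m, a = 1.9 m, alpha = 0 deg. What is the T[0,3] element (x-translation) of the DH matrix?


T[0,3] = a * cos(theta)
= 1.9 * cos(32 deg)
= 1.9 * 0.848
= 1.6113


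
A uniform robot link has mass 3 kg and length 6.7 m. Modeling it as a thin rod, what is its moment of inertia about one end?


I = (1/3) * m * L^2
= (1/3) * 3 * 6.7^2
= 0.333333 * 3 * 44.89
= 44.89 kg*m^2


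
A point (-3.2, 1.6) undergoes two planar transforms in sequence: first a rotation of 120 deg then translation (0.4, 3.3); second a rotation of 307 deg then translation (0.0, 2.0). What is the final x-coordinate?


After transform 1:
x1 = cos(120)*-3.2 - sin(120)*1.6 + 0.4 = 0.6144
y1 = sin(120)*-3.2 + cos(120)*1.6 + 3.3 = -0.2713
After transform 2:
x2 = cos(307)*0.6144 - sin(307)*-0.2713 + 0.0
= 0.1531


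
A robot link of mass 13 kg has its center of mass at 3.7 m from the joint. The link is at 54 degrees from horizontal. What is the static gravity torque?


tau = m*g*L*cos(angle)
= 13 * 9.81 * 3.7 * cos(54 deg)
= 13 * 9.81 * 3.7 * 0.5878
= 277.3529 Nm


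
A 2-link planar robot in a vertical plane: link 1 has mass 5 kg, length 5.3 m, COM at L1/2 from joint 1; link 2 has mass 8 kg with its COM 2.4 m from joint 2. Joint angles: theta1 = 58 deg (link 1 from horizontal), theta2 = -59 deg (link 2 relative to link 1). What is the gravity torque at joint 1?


Horizontal distance from joint 1 to link-1 COM:
  x_c1 = (L1/2)*cos(t1) = 2.65 * 0.5299 = 1.4043 m
Horizontal distance from joint 1 to link-2 COM:
  x_c2 = L1*cos(t1) + Lc2*cos(t1+t2)
       = 5.3*0.5299 + 2.4*0.9998 = 5.2082 m
tau1 = m1*g*x_c1 + m2*g*x_c2
     = 5*9.81*1.4043 + 8*9.81*5.2082
     = 68.8802 + 408.7401
     = 477.6203 Nm


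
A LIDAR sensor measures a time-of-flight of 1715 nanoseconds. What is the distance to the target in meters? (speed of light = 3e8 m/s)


tof = 1715 ns = 1.715e-06 s
dist = c * tof / 2
= 3e8 * 1.715e-06 / 2
= 257.25 m


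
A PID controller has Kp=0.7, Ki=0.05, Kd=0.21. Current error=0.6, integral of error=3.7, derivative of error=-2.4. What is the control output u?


u = Kp*e + Ki*int(e) + Kd*de/dt
= 0.7*0.6 + 0.05*3.7 + 0.21*(-2.4)
= 0.42 + 0.185 + -0.504
= 0.101


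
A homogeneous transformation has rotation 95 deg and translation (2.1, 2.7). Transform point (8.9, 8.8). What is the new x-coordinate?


x' = cos(theta)*px - sin(theta)*py + tx
= -0.0872*8.9 - 0.9962*8.8 + 2.1
= -7.4422


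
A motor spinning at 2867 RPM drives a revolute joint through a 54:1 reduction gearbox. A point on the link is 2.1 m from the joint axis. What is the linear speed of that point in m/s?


omega_motor = 2867 * 2*pi/60 = 300.2315 rad/s
omega_joint = omega_motor / 54 = 5.5598 rad/s
v = omega_joint * r = 5.5598 * 2.1
= 11.6757 m/s


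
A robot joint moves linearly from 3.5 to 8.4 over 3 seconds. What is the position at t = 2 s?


s = t/T = 2/3 = 0.6667
p(t) = p0 + (pf-p0)*s
= 3.5 + (8.4 - 3.5) * 0.6667
= 6.7667


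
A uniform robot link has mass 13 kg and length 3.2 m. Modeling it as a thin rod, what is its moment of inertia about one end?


I = (1/3) * m * L^2
= (1/3) * 13 * 3.2^2
= 0.333333 * 13 * 10.24
= 44.3733 kg*m^2


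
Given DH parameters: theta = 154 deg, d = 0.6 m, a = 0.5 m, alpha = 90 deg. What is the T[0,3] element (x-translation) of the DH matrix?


T[0,3] = a * cos(theta)
= 0.5 * cos(154 deg)
= 0.5 * -0.8988
= -0.4494


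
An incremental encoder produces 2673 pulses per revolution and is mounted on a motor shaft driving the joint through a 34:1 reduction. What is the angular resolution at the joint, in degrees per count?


counts per rev = 2673
effective counts at joint = 2673 * 34 = 90882
resolution = 360 / 90882
= 0.004 deg/count


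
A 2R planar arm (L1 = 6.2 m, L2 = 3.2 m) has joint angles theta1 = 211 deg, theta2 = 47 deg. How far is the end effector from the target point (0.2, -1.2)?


End effector via forward kinematics:
x = L1*cos(t1) + L2*cos(t1+t2) = -5.9798
y = L1*sin(t1) + L2*sin(t1+t2) = -6.3233
Distance to target:
d = sqrt((0.2 - -5.9798)^2 + (-1.2 - -6.3233)^2)
= sqrt(38.1894 + 26.2483)
= 8.0273 m


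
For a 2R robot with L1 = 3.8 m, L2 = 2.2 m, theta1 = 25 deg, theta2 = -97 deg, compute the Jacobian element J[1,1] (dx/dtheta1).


J[1,1] = -L1*sin(t1) - L2*sin(t1+t2)
= -3.8*sin(25) - 2.2*sin(-72)
= 0.4864


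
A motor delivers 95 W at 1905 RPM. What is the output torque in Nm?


omega = 1905 * 2*pi/60 = 199.4911 rad/s
tau = P / omega = 95 / 199.4911
= 0.4762 Nm


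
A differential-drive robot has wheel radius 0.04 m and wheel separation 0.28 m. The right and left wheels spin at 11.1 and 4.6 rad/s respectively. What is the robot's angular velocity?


vR = r*wR = 0.04*11.1 = 0.444 m/s
vL = r*wL = 0.04*4.6 = 0.184 m/s
v = (vR+vL)/2 = 0.314 m/s
omega = (vR-vL)/L = 0.9286 rad/s
angular velocity = 0.9286 rad/s


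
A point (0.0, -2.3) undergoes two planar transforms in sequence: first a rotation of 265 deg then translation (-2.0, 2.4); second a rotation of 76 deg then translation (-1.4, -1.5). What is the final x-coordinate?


After transform 1:
x1 = cos(265)*0.0 - sin(265)*-2.3 + -2.0 = -4.2912
y1 = sin(265)*0.0 + cos(265)*-2.3 + 2.4 = 2.6005
After transform 2:
x2 = cos(76)*-4.2912 - sin(76)*2.6005 + -1.4
= -4.9614


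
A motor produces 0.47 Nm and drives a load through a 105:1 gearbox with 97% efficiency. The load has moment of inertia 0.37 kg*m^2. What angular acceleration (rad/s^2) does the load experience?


tau_out = tau_motor * N * eta
= 0.47 * 105 * 0.97 = 47.8695 Nm
alpha = tau_out / I = 47.8695 / 0.37
= 129.377 rad/s^2


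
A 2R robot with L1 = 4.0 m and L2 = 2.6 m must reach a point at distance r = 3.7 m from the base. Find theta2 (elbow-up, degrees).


cos(theta2) = (r^2 - L1^2 - L2^2) / (2*L1*L2)
cos(theta2) = (13.69 - 16.0 - 6.76) / 20.8
cos(theta2) = -0.436058
theta2 = 115.8526 degrees


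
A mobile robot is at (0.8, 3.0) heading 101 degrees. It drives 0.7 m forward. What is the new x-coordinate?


x_new = x0 + d*cos(theta)
= 0.8 + 0.7*cos(101)
= 0.8 + -0.1336
= 0.6664


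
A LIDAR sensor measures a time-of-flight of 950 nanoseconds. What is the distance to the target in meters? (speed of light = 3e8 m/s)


tof = 950 ns = 9.5e-07 s
dist = c * tof / 2
= 3e8 * 9.5e-07 / 2
= 142.5 m


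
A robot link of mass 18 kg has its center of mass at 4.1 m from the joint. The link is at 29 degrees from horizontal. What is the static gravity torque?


tau = m*g*L*cos(angle)
= 18 * 9.81 * 4.1 * cos(29 deg)
= 18 * 9.81 * 4.1 * 0.8746
= 633.2054 Nm


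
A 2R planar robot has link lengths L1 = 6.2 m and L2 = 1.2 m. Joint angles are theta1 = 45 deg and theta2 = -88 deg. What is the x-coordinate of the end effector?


Convert angles to radians: theta1 = 0.7854, theta2 = -1.5359
x = L1*cos(theta1) + L2*cos(theta1+theta2)
x = 4.3841 + 0.8776
x = 5.2617


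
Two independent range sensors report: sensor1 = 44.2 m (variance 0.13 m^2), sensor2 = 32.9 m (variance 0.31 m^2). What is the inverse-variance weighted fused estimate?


w1 = (1/var1) / (1/var1 + 1/var2)
   = 7.6923 / (7.6923 + 3.2258) = 0.7045
w2 = 1 - w1 = 0.2955
fused = w1*s1 + w2*s2 = 31.1409 + 9.7205
= 40.8614 m


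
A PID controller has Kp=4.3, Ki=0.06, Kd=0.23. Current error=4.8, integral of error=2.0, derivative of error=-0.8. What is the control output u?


u = Kp*e + Ki*int(e) + Kd*de/dt
= 4.3*4.8 + 0.06*2.0 + 0.23*(-0.8)
= 20.64 + 0.12 + -0.184
= 20.576


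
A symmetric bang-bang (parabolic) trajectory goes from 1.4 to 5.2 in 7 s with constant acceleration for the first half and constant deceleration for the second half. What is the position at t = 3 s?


Symmetric rest-to-rest: each phase covers (pf-p0)/2 in time T/2. 0.5*a*(T/2)^2 = (pf-p0)/2 => a = 4*(pf-p0)/T^2
a = 4*(5.2-1.4)/7^2 = 0.3102
t = 3 is in the acceleration phase (t <= T/2).
p = p0 + 0.5*a*t^2 = 1.4 + 0.5*0.3102*3^2
= 2.7959


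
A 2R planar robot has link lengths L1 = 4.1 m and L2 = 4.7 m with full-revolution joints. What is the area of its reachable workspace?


r_max = L1 + L2 = 8.8 m
r_min = |L1 - L2| = 0.6 m
Area = pi*(r_max^2 - r_min^2)
= pi*(77.44 - 0.36)
= pi * 77.08
= 242.154 m^2


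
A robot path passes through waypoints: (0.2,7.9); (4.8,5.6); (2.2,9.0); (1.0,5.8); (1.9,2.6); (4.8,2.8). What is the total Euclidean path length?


Segment lengths:
  seg1 = sqrt((4.6)^2 + (-2.3)^2) = 5.143
  seg2 = sqrt((-2.6)^2 + (3.4)^2) = 4.2802
  seg3 = sqrt((-1.2)^2 + (-3.2)^2) = 3.4176
  seg4 = sqrt((0.9)^2 + (-3.2)^2) = 3.3242
  seg5 = sqrt((2.9)^2 + (0.2)^2) = 2.9069
Total = 19.0718


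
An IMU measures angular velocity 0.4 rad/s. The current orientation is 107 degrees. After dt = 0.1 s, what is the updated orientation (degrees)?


delta_theta = w * dt = 0.4 * 0.1 = 0.04 rad
= 2.2918 deg
theta_new = 107 + 2.2918 = 109.2918 deg


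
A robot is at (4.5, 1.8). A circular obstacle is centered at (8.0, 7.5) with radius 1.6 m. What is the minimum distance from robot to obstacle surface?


center_dist = sqrt((4.5-8.0)^2 + (1.8-7.5)^2)
= sqrt(12.25 + 32.49)
= 6.6888
min_dist = center_dist - radius = 6.6888 - 1.6 = 5.0888 m


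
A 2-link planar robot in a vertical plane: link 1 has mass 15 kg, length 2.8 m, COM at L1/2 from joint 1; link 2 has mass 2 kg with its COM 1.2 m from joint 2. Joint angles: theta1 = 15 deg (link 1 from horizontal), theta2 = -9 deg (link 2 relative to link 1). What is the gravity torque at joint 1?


Horizontal distance from joint 1 to link-1 COM:
  x_c1 = (L1/2)*cos(t1) = 1.4 * 0.9659 = 1.3523 m
Horizontal distance from joint 1 to link-2 COM:
  x_c2 = L1*cos(t1) + Lc2*cos(t1+t2)
       = 2.8*0.9659 + 1.2*0.9945 = 3.898 m
tau1 = m1*g*x_c1 + m2*g*x_c2
     = 15*9.81*1.3523 + 2*9.81*3.898
     = 198.9904 + 76.4791
     = 275.4695 Nm


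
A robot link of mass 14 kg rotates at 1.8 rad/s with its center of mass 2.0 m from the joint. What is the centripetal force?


F = m * omega^2 * r
= 14 * 1.8^2 * 2.0
= 14 * 3.24 * 2.0
= 90.72 N


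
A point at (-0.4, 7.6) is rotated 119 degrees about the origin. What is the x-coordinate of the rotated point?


x' = x*cos(theta) - y*sin(theta)
cos(119 deg) = -0.4848, sin(119 deg) = 0.8746
x' = -0.4 * -0.4848 - 7.6 * 0.8746
= 0.1939 - 6.6471
= -6.4532


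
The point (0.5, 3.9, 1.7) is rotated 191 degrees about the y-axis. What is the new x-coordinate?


Rotation about y-axis: x' = x*cos(theta) + z*sin(theta)
= 0.5 * -0.9816 + 1.7 * -0.1908
= -0.8152


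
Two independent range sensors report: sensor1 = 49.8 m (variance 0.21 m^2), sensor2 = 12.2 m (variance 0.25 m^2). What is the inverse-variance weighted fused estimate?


w1 = (1/var1) / (1/var1 + 1/var2)
   = 4.7619 / (4.7619 + 4.0) = 0.5435
w2 = 1 - w1 = 0.4565
fused = w1*s1 + w2*s2 = 27.0652 + 5.5696
= 32.6348 m


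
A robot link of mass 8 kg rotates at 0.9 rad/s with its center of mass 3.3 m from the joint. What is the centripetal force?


F = m * omega^2 * r
= 8 * 0.9^2 * 3.3
= 8 * 0.81 * 3.3
= 21.384 N


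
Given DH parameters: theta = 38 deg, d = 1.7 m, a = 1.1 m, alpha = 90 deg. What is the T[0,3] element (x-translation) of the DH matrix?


T[0,3] = a * cos(theta)
= 1.1 * cos(38 deg)
= 1.1 * 0.788
= 0.8668


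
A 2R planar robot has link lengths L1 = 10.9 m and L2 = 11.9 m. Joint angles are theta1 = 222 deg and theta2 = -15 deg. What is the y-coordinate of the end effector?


Convert angles to radians: theta1 = 3.8746, theta2 = -0.2618
y = L1*sin(theta1) + L2*sin(theta1+theta2)
y = -7.2935 + -5.4025
y = -12.696


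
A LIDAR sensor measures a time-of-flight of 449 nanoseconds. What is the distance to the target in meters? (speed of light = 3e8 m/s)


tof = 449 ns = 4.49e-07 s
dist = c * tof / 2
= 3e8 * 4.49e-07 / 2
= 67.35 m


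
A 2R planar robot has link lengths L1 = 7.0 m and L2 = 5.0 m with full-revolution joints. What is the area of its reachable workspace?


r_max = L1 + L2 = 12.0 m
r_min = |L1 - L2| = 2.0 m
Area = pi*(r_max^2 - r_min^2)
= pi*(144.0 - 4.0)
= pi * 140.0
= 439.823 m^2


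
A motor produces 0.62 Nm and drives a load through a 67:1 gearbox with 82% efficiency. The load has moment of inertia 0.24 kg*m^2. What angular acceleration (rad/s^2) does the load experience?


tau_out = tau_motor * N * eta
= 0.62 * 67 * 0.82 = 34.0628 Nm
alpha = tau_out / I = 34.0628 / 0.24
= 141.9283 rad/s^2


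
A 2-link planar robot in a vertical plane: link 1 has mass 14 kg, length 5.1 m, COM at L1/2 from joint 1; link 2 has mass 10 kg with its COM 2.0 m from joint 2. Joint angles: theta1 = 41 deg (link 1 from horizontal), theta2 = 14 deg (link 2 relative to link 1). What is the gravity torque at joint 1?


Horizontal distance from joint 1 to link-1 COM:
  x_c1 = (L1/2)*cos(t1) = 2.55 * 0.7547 = 1.9245 m
Horizontal distance from joint 1 to link-2 COM:
  x_c2 = L1*cos(t1) + Lc2*cos(t1+t2)
       = 5.1*0.7547 + 2.0*0.5736 = 4.9962 m
tau1 = m1*g*x_c1 + m2*g*x_c2
     = 14*9.81*1.9245 + 10*9.81*4.9962
     = 264.3121 + 490.1244
     = 754.4366 Nm


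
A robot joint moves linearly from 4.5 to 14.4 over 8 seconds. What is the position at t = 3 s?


s = t/T = 3/8 = 0.375
p(t) = p0 + (pf-p0)*s
= 4.5 + (14.4 - 4.5) * 0.375
= 8.2125


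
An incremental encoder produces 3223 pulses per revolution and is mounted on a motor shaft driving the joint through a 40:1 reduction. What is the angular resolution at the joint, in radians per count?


counts per rev = 3223
effective counts at joint = 3223 * 40 = 128920
resolution = 2*pi / 128920
= 4.8737e-05 rad/count


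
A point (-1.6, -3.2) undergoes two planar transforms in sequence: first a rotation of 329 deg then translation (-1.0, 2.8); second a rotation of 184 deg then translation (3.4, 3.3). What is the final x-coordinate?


After transform 1:
x1 = cos(329)*-1.6 - sin(329)*-3.2 + -1.0 = -4.0196
y1 = sin(329)*-1.6 + cos(329)*-3.2 + 2.8 = 0.8811
After transform 2:
x2 = cos(184)*-4.0196 - sin(184)*0.8811 + 3.4
= 7.4713


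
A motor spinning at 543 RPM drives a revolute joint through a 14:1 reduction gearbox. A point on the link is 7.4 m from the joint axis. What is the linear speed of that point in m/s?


omega_motor = 543 * 2*pi/60 = 56.8628 rad/s
omega_joint = omega_motor / 14 = 4.0616 rad/s
v = omega_joint * r = 4.0616 * 7.4
= 30.0561 m/s


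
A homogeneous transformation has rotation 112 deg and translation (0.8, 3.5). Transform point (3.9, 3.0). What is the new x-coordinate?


x' = cos(theta)*px - sin(theta)*py + tx
= -0.3746*3.9 - 0.9272*3.0 + 0.8
= -3.4425


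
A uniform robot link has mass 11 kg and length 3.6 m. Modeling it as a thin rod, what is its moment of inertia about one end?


I = (1/3) * m * L^2
= (1/3) * 11 * 3.6^2
= 0.333333 * 11 * 12.96
= 47.52 kg*m^2


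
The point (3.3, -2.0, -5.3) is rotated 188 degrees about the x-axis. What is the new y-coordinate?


Rotation about x-axis: y' = y*cos(theta) - z*sin(theta)
= -2.0 * -0.9903 - -5.3 * -0.1392
= 1.2429


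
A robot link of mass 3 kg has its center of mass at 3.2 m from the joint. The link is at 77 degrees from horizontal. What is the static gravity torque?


tau = m*g*L*cos(angle)
= 3 * 9.81 * 3.2 * cos(77 deg)
= 3 * 9.81 * 3.2 * 0.225
= 21.185 Nm


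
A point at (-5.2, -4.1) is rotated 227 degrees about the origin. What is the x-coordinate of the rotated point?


x' = x*cos(theta) - y*sin(theta)
cos(227 deg) = -0.682, sin(227 deg) = -0.7314
x' = -5.2 * -0.682 - -4.1 * -0.7314
= 3.5464 - 2.9986
= 0.5478


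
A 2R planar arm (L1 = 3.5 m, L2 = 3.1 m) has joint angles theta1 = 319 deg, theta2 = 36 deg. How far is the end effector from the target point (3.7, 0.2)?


End effector via forward kinematics:
x = L1*cos(t1) + L2*cos(t1+t2) = 5.7297
y = L1*sin(t1) + L2*sin(t1+t2) = -2.5664
Distance to target:
d = sqrt((3.7 - 5.7297)^2 + (0.2 - -2.5664)^2)
= sqrt(4.1196 + 7.6529)
= 3.4311 m


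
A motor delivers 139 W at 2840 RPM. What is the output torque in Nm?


omega = 2840 * 2*pi/60 = 297.4041 rad/s
tau = P / omega = 139 / 297.4041
= 0.4674 Nm


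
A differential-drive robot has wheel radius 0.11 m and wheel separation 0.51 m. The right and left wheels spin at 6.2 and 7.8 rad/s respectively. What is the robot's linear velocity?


vR = r*wR = 0.11*6.2 = 0.682 m/s
vL = r*wL = 0.11*7.8 = 0.858 m/s
v = (vR+vL)/2 = 0.77 m/s
omega = (vR-vL)/L = -0.3451 rad/s
linear velocity = 0.77 m/s


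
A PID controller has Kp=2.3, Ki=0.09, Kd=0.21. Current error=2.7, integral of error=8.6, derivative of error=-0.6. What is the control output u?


u = Kp*e + Ki*int(e) + Kd*de/dt
= 2.3*2.7 + 0.09*8.6 + 0.21*(-0.6)
= 6.21 + 0.774 + -0.126
= 6.858


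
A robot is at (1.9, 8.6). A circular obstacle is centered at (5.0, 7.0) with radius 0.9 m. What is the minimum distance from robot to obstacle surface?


center_dist = sqrt((1.9-5.0)^2 + (8.6-7.0)^2)
= sqrt(9.61 + 2.56)
= 3.4886
min_dist = center_dist - radius = 3.4886 - 0.9 = 2.5886 m


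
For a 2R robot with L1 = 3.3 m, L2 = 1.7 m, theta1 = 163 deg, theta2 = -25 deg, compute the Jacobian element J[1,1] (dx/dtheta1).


J[1,1] = -L1*sin(t1) - L2*sin(t1+t2)
= -3.3*sin(163) - 1.7*sin(138)
= -2.1023


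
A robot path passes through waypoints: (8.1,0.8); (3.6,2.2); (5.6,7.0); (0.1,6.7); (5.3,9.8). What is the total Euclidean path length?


Segment lengths:
  seg1 = sqrt((-4.5)^2 + (1.4)^2) = 4.7127
  seg2 = sqrt((2.0)^2 + (4.8)^2) = 5.2
  seg3 = sqrt((-5.5)^2 + (-0.3)^2) = 5.5082
  seg4 = sqrt((5.2)^2 + (3.1)^2) = 6.0539
Total = 21.4748


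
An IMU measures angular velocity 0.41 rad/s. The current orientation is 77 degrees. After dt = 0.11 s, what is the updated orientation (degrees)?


delta_theta = w * dt = 0.41 * 0.11 = 0.0451 rad
= 2.584 deg
theta_new = 77 + 2.584 = 79.584 deg


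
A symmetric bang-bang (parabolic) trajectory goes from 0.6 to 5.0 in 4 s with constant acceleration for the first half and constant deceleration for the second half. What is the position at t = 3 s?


Symmetric rest-to-rest: each phase covers (pf-p0)/2 in time T/2. 0.5*a*(T/2)^2 = (pf-p0)/2 => a = 4*(pf-p0)/T^2
a = 4*(5.0-0.6)/4^2 = 1.1
t = 3 is in the deceleration phase (t > T/2).
p = pf - 0.5*a*(T-t)^2 = 5.0 - 0.5*1.1*1^2
= 4.45


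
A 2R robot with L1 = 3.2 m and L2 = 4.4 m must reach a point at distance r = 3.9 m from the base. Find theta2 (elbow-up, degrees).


cos(theta2) = (r^2 - L1^2 - L2^2) / (2*L1*L2)
cos(theta2) = (15.21 - 10.24 - 19.36) / 28.16
cos(theta2) = -0.511009
theta2 = 120.731 degrees


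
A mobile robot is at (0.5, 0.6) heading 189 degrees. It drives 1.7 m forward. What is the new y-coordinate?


y_new = y0 + d*sin(theta)
= 0.6 + 1.7*sin(189)
= 0.6 + -0.2659
= 0.3341


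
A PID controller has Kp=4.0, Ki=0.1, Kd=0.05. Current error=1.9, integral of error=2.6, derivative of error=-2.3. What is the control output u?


u = Kp*e + Ki*int(e) + Kd*de/dt
= 4.0*1.9 + 0.1*2.6 + 0.05*(-2.3)
= 7.6 + 0.26 + -0.115
= 7.745


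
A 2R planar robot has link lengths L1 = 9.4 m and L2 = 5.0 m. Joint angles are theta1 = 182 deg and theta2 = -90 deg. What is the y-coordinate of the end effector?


Convert angles to radians: theta1 = 3.1765, theta2 = -1.5708
y = L1*sin(theta1) + L2*sin(theta1+theta2)
y = -0.3281 + 4.997
y = 4.6689


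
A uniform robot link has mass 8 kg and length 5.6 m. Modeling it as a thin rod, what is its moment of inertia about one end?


I = (1/3) * m * L^2
= (1/3) * 8 * 5.6^2
= 0.333333 * 8 * 31.36
= 83.6267 kg*m^2


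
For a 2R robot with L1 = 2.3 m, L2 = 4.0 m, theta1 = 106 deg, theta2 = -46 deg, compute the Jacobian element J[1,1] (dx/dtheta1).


J[1,1] = -L1*sin(t1) - L2*sin(t1+t2)
= -2.3*sin(106) - 4.0*sin(60)
= -5.675


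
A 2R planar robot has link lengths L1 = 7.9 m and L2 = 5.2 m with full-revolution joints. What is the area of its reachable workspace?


r_max = L1 + L2 = 13.1 m
r_min = |L1 - L2| = 2.7 m
Area = pi*(r_max^2 - r_min^2)
= pi*(171.61 - 7.29)
= pi * 164.32
= 516.2265 m^2


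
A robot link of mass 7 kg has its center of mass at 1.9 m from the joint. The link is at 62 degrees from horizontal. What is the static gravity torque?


tau = m*g*L*cos(angle)
= 7 * 9.81 * 1.9 * cos(62 deg)
= 7 * 9.81 * 1.9 * 0.4695
= 61.2534 Nm


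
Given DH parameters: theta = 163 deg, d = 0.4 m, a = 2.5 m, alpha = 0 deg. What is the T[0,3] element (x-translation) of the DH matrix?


T[0,3] = a * cos(theta)
= 2.5 * cos(163 deg)
= 2.5 * -0.9563
= -2.3908


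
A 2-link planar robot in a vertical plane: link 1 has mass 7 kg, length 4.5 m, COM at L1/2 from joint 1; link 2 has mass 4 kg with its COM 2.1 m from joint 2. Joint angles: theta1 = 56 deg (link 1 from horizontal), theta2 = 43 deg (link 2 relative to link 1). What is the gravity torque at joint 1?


Horizontal distance from joint 1 to link-1 COM:
  x_c1 = (L1/2)*cos(t1) = 2.25 * 0.5592 = 1.2582 m
Horizontal distance from joint 1 to link-2 COM:
  x_c2 = L1*cos(t1) + Lc2*cos(t1+t2)
       = 4.5*0.5592 + 2.1*-0.1564 = 2.1879 m
tau1 = m1*g*x_c1 + m2*g*x_c2
     = 7*9.81*1.2582 + 4*9.81*2.1879
     = 86.3995 + 85.8515
     = 172.251 Nm


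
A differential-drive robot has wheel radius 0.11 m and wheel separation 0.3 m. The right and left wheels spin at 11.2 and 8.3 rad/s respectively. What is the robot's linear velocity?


vR = r*wR = 0.11*11.2 = 1.232 m/s
vL = r*wL = 0.11*8.3 = 0.913 m/s
v = (vR+vL)/2 = 1.0725 m/s
omega = (vR-vL)/L = 1.0633 rad/s
linear velocity = 1.0725 m/s


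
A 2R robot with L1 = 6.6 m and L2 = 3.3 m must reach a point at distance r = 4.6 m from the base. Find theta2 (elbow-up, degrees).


cos(theta2) = (r^2 - L1^2 - L2^2) / (2*L1*L2)
cos(theta2) = (21.16 - 43.56 - 10.89) / 43.56
cos(theta2) = -0.764233
theta2 = 139.8388 degrees


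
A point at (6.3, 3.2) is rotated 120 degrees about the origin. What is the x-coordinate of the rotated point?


x' = x*cos(theta) - y*sin(theta)
cos(120 deg) = -0.5, sin(120 deg) = 0.866
x' = 6.3 * -0.5 - 3.2 * 0.866
= -3.15 - 2.7713
= -5.9213


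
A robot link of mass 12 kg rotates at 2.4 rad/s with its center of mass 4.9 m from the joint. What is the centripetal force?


F = m * omega^2 * r
= 12 * 2.4^2 * 4.9
= 12 * 5.76 * 4.9
= 338.688 N


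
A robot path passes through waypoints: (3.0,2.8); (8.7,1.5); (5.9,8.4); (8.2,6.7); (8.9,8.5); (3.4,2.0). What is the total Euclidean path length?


Segment lengths:
  seg1 = sqrt((5.7)^2 + (-1.3)^2) = 5.8464
  seg2 = sqrt((-2.8)^2 + (6.9)^2) = 7.4465
  seg3 = sqrt((2.3)^2 + (-1.7)^2) = 2.8601
  seg4 = sqrt((0.7)^2 + (1.8)^2) = 1.9313
  seg5 = sqrt((-5.5)^2 + (-6.5)^2) = 8.5147
Total = 26.5989


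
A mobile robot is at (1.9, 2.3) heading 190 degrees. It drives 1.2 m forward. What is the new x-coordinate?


x_new = x0 + d*cos(theta)
= 1.9 + 1.2*cos(190)
= 1.9 + -1.1818
= 0.7182


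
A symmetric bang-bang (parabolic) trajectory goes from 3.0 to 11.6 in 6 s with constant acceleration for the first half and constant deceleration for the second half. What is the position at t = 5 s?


Symmetric rest-to-rest: each phase covers (pf-p0)/2 in time T/2. 0.5*a*(T/2)^2 = (pf-p0)/2 => a = 4*(pf-p0)/T^2
a = 4*(11.6-3.0)/6^2 = 0.9556
t = 5 is in the deceleration phase (t > T/2).
p = pf - 0.5*a*(T-t)^2 = 11.6 - 0.5*0.9556*1^2
= 11.1222


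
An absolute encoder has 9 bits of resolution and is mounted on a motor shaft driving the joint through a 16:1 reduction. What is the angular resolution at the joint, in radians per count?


counts = 2^9 = 512
effective counts at joint = 512 * 16 = 8192
resolution = 2*pi / 8192
= 7.6699e-04 rad/count


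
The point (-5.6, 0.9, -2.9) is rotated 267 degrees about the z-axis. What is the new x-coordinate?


Rotation about z-axis: x' = x*cos(theta) - y*sin(theta)
= -5.6 * -0.0523 - 0.9 * -0.9986
= 1.1918


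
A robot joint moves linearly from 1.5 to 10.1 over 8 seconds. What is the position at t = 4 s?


s = t/T = 4/8 = 0.5
p(t) = p0 + (pf-p0)*s
= 1.5 + (10.1 - 1.5) * 0.5
= 5.8


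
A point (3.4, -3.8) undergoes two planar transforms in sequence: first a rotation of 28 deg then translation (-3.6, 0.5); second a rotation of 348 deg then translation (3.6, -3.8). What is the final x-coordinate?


After transform 1:
x1 = cos(28)*3.4 - sin(28)*-3.8 + -3.6 = 1.186
y1 = sin(28)*3.4 + cos(28)*-3.8 + 0.5 = -1.259
After transform 2:
x2 = cos(348)*1.186 - sin(348)*-1.259 + 3.6
= 4.4983


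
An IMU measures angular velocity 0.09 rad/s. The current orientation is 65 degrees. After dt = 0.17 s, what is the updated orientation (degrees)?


delta_theta = w * dt = 0.09 * 0.17 = 0.0153 rad
= 0.8766 deg
theta_new = 65 + 0.8766 = 65.8766 deg


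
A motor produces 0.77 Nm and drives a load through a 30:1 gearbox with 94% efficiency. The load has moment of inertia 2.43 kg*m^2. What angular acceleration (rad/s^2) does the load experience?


tau_out = tau_motor * N * eta
= 0.77 * 30 * 0.94 = 21.714 Nm
alpha = tau_out / I = 21.714 / 2.43
= 8.9358 rad/s^2


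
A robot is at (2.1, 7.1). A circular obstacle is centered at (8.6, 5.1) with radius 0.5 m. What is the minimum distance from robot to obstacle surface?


center_dist = sqrt((2.1-8.6)^2 + (7.1-5.1)^2)
= sqrt(42.25 + 4.0)
= 6.8007
min_dist = center_dist - radius = 6.8007 - 0.5 = 6.3007 m


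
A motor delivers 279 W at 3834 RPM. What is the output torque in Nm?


omega = 3834 * 2*pi/60 = 401.4955 rad/s
tau = P / omega = 279 / 401.4955
= 0.6949 Nm


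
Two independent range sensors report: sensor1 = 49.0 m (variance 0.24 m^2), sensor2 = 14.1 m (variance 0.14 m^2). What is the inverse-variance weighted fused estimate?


w1 = (1/var1) / (1/var1 + 1/var2)
   = 4.1667 / (4.1667 + 7.1429) = 0.3684
w2 = 1 - w1 = 0.6316
fused = w1*s1 + w2*s2 = 18.0526 + 8.9053
= 26.9579 m


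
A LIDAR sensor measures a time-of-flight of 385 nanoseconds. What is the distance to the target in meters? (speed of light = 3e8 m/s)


tof = 385 ns = 3.85e-07 s
dist = c * tof / 2
= 3e8 * 3.85e-07 / 2
= 57.75 m


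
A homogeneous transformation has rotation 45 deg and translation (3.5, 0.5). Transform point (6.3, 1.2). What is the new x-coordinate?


x' = cos(theta)*px - sin(theta)*py + tx
= 0.7071*6.3 - 0.7071*1.2 + 3.5
= 7.1062


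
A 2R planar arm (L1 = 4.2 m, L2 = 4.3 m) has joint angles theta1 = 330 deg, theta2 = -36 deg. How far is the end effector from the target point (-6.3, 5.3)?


End effector via forward kinematics:
x = L1*cos(t1) + L2*cos(t1+t2) = 5.3863
y = L1*sin(t1) + L2*sin(t1+t2) = -6.0282
Distance to target:
d = sqrt((-6.3 - 5.3863)^2 + (5.3 - -6.0282)^2)
= sqrt(136.569 + 128.3291)
= 16.2757 m


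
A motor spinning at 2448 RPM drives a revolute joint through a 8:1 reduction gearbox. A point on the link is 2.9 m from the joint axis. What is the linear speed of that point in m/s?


omega_motor = 2448 * 2*pi/60 = 256.354 rad/s
omega_joint = omega_motor / 8 = 32.0442 rad/s
v = omega_joint * r = 32.0442 * 2.9
= 92.9283 m/s


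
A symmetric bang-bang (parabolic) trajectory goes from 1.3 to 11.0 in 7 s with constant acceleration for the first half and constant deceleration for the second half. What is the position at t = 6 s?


Symmetric rest-to-rest: each phase covers (pf-p0)/2 in time T/2. 0.5*a*(T/2)^2 = (pf-p0)/2 => a = 4*(pf-p0)/T^2
a = 4*(11.0-1.3)/7^2 = 0.7918
t = 6 is in the deceleration phase (t > T/2).
p = pf - 0.5*a*(T-t)^2 = 11.0 - 0.5*0.7918*1^2
= 10.6041


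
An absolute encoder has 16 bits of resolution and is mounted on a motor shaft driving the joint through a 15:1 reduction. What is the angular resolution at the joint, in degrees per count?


counts = 2^16 = 65536
effective counts at joint = 65536 * 15 = 983040
resolution = 360 / 983040
= 3.6621e-04 deg/count


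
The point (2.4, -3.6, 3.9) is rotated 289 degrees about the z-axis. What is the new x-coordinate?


Rotation about z-axis: x' = x*cos(theta) - y*sin(theta)
= 2.4 * 0.3256 - -3.6 * -0.9455
= -2.6225


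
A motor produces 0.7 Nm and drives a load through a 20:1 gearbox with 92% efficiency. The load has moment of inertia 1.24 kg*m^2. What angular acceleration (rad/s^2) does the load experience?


tau_out = tau_motor * N * eta
= 0.7 * 20 * 0.92 = 12.88 Nm
alpha = tau_out / I = 12.88 / 1.24
= 10.3871 rad/s^2


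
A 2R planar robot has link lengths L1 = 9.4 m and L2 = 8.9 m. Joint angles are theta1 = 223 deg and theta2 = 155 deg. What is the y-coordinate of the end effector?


Convert angles to radians: theta1 = 3.8921, theta2 = 2.7053
y = L1*sin(theta1) + L2*sin(theta1+theta2)
y = -6.4108 + 2.7503
y = -3.6605


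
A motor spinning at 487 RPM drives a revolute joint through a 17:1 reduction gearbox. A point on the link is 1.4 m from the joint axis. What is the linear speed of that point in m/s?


omega_motor = 487 * 2*pi/60 = 50.9985 rad/s
omega_joint = omega_motor / 17 = 2.9999 rad/s
v = omega_joint * r = 2.9999 * 1.4
= 4.1999 m/s


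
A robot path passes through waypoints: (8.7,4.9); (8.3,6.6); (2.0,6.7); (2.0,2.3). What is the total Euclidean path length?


Segment lengths:
  seg1 = sqrt((-0.4)^2 + (1.7)^2) = 1.7464
  seg2 = sqrt((-6.3)^2 + (0.1)^2) = 6.3008
  seg3 = sqrt((0.0)^2 + (-4.4)^2) = 4.4
Total = 12.4472


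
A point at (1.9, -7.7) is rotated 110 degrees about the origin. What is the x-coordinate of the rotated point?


x' = x*cos(theta) - y*sin(theta)
cos(110 deg) = -0.342, sin(110 deg) = 0.9397
x' = 1.9 * -0.342 - -7.7 * 0.9397
= -0.6498 - -7.2356
= 6.5858


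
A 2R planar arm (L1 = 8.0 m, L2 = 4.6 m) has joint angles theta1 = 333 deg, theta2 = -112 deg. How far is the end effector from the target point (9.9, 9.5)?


End effector via forward kinematics:
x = L1*cos(t1) + L2*cos(t1+t2) = 3.6564
y = L1*sin(t1) + L2*sin(t1+t2) = -6.6498
Distance to target:
d = sqrt((9.9 - 3.6564)^2 + (9.5 - -6.6498)^2)
= sqrt(38.9827 + 260.8159)
= 17.3147 m


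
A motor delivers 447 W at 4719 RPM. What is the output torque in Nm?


omega = 4719 * 2*pi/60 = 494.1725 rad/s
tau = P / omega = 447 / 494.1725
= 0.9045 Nm
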